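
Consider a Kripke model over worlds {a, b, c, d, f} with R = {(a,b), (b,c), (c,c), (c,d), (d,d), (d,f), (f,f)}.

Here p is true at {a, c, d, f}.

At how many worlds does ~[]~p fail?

a: []~p is T. ✗
b: []~p is F. ✓
c: []~p is F. ✓
d: []~p is F. ✓
f: []~p is F. ✓
Satisfying worlds: {b, c, d, f}.
So ~[]~p fails at the other 1 world.

1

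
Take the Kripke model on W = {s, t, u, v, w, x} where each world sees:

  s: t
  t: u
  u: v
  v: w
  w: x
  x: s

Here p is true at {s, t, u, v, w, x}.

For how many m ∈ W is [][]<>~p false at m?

s: successors {t}; []<>~p there: t:F. ✗
t: successors {u}; []<>~p there: u:F. ✗
u: successors {v}; []<>~p there: v:F. ✗
v: successors {w}; []<>~p there: w:F. ✗
w: successors {x}; []<>~p there: x:F. ✗
x: successors {s}; []<>~p there: s:F. ✗
Satisfying worlds: ∅.
So [][]<>~p fails at the other 6 worlds.

6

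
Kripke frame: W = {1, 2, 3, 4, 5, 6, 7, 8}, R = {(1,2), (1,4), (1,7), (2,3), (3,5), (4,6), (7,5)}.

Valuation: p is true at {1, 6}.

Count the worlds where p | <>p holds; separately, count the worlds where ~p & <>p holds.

For p | <>p:
1: p is T, <>p is F. ✓
2: p is F, <>p is F. ✗
3: p is F, <>p is F. ✗
4: p is F, <>p is T. ✓
5: p is F, <>p is F. ✗
6: p is T, <>p is F. ✓
7: p is F, <>p is F. ✗
8: p is F, <>p is F. ✗
— 3 worlds.
For ~p & <>p:
1: ~p is F, <>p is F. ✗
2: ~p is T, <>p is F. ✗
3: ~p is T, <>p is F. ✗
4: ~p is T, <>p is T. ✓
5: ~p is T, <>p is F. ✗
6: ~p is F, <>p is F. ✗
7: ~p is T, <>p is F. ✗
8: ~p is T, <>p is F. ✗
— 1 world.

3 and 1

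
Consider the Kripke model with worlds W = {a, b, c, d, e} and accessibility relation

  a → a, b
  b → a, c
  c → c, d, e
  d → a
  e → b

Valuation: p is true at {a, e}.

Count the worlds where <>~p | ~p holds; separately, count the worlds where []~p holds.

5 and 1

For <>~p | ~p:
a: <>~p is T, ~p is F. ✓
b: <>~p is T, ~p is T. ✓
c: <>~p is T, ~p is T. ✓
d: <>~p is F, ~p is T. ✓
e: <>~p is T, ~p is F. ✓
— 5 worlds.
For []~p:
a: successors {a, b}; ~p there: a:F, b:T. ✗
b: successors {a, c}; ~p there: a:F, c:T. ✗
c: successors {c, d, e}; ~p there: c:T, d:T, e:F. ✗
d: successors {a}; ~p there: a:F. ✗
e: successors {b}; ~p there: b:T. ✓
— 1 world.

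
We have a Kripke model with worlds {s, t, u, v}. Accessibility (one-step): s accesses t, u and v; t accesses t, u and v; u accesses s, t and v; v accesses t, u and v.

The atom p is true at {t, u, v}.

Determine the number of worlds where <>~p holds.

1

s: successors {t, u, v}; ~p there: t:F, u:F, v:F. ✗
t: successors {t, u, v}; ~p there: t:F, u:F, v:F. ✗
u: successors {s, t, v}; ~p there: s:T, t:F, v:F. ✓
v: successors {t, u, v}; ~p there: t:F, u:F, v:F. ✗
Satisfying worlds: {u}.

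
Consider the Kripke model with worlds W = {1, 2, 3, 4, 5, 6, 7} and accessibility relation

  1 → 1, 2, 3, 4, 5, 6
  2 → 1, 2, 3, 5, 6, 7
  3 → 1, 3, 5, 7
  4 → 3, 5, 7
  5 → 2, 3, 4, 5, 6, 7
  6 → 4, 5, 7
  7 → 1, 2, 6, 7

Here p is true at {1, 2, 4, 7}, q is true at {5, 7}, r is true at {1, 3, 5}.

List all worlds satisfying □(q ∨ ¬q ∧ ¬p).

1: successors {1, 2, 3, 4, 5, 6}; q ∨ ¬q ∧ ¬p there: 1:F, 2:F, 3:T, 4:F, 5:T, 6:T. ✗
2: successors {1, 2, 3, 5, 6, 7}; q ∨ ¬q ∧ ¬p there: 1:F, 2:F, 3:T, 5:T, 6:T, 7:T. ✗
3: successors {1, 3, 5, 7}; q ∨ ¬q ∧ ¬p there: 1:F, 3:T, 5:T, 7:T. ✗
4: successors {3, 5, 7}; q ∨ ¬q ∧ ¬p there: 3:T, 5:T, 7:T. ✓
5: successors {2, 3, 4, 5, 6, 7}; q ∨ ¬q ∧ ¬p there: 2:F, 3:T, 4:F, 5:T, 6:T, 7:T. ✗
6: successors {4, 5, 7}; q ∨ ¬q ∧ ¬p there: 4:F, 5:T, 7:T. ✗
7: successors {1, 2, 6, 7}; q ∨ ¬q ∧ ¬p there: 1:F, 2:F, 6:T, 7:T. ✗

{4}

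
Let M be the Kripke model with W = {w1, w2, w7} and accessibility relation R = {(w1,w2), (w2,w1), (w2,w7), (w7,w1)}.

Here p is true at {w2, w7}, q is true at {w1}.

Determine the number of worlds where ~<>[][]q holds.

3

w1: <>[][]q is F. ✓
w2: <>[][]q is F. ✓
w7: <>[][]q is F. ✓
Satisfying worlds: {w1, w2, w7}.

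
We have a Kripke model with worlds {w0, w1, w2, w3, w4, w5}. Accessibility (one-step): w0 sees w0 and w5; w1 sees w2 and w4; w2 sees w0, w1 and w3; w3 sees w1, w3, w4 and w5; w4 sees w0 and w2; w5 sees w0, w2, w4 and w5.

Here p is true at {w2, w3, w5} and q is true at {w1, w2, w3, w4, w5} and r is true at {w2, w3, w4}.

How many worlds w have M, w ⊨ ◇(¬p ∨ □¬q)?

w0: successors {w0, w5}; ¬p ∨ □¬q there: w0:T, w5:F. ✓
w1: successors {w2, w4}; ¬p ∨ □¬q there: w2:F, w4:T. ✓
w2: successors {w0, w1, w3}; ¬p ∨ □¬q there: w0:T, w1:T, w3:F. ✓
w3: successors {w1, w3, w4, w5}; ¬p ∨ □¬q there: w1:T, w3:F, w4:T, w5:F. ✓
w4: successors {w0, w2}; ¬p ∨ □¬q there: w0:T, w2:F. ✓
w5: successors {w0, w2, w4, w5}; ¬p ∨ □¬q there: w0:T, w2:F, w4:T, w5:F. ✓
Satisfying worlds: {w0, w1, w2, w3, w4, w5}.

6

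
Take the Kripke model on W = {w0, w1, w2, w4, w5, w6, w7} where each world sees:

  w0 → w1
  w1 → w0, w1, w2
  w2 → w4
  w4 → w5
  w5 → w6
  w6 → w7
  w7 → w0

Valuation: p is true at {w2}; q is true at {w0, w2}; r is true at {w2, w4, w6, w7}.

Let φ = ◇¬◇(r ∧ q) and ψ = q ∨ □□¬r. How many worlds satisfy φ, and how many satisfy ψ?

6 and 4

For ◇¬◇(r ∧ q):
w0: successors {w1}; ¬◇(r ∧ q) there: w1:F. ✗
w1: successors {w0, w1, w2}; ¬◇(r ∧ q) there: w0:T, w1:F, w2:T. ✓
w2: successors {w4}; ¬◇(r ∧ q) there: w4:T. ✓
w4: successors {w5}; ¬◇(r ∧ q) there: w5:T. ✓
w5: successors {w6}; ¬◇(r ∧ q) there: w6:T. ✓
w6: successors {w7}; ¬◇(r ∧ q) there: w7:T. ✓
w7: successors {w0}; ¬◇(r ∧ q) there: w0:T. ✓
— 6 worlds.
For q ∨ □□¬r:
w0: q is T, □□¬r is F. ✓
w1: q is F, □□¬r is F. ✗
w2: q is T, □□¬r is T. ✓
w4: q is F, □□¬r is F. ✗
w5: q is F, □□¬r is F. ✗
w6: q is F, □□¬r is T. ✓
w7: q is F, □□¬r is T. ✓
— 4 worlds.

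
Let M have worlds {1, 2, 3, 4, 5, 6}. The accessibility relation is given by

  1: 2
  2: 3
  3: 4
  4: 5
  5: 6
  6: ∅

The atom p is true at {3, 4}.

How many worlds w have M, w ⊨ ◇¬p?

3

1: successors {2}; ¬p there: 2:T. ✓
2: successors {3}; ¬p there: 3:F. ✗
3: successors {4}; ¬p there: 4:F. ✗
4: successors {5}; ¬p there: 5:T. ✓
5: successors {6}; ¬p there: 6:T. ✓
6: no successors, so ◇¬p fails. ✗
Satisfying worlds: {1, 4, 5}.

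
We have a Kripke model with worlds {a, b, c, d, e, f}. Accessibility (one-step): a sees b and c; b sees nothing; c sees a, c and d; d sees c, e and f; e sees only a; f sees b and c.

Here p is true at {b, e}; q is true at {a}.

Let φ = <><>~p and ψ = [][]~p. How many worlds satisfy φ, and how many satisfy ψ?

For <><>~p:
a: successors {b, c}; <>~p there: b:F, c:T. ✓
b: no successors, so <><>~p fails. ✗
c: successors {a, c, d}; <>~p there: a:T, c:T, d:T. ✓
d: successors {c, e, f}; <>~p there: c:T, e:T, f:T. ✓
e: successors {a}; <>~p there: a:T. ✓
f: successors {b, c}; <>~p there: b:F, c:T. ✓
— 5 worlds.
For [][]~p:
a: successors {b, c}; []~p there: b:T, c:T. ✓
b: no successors, so [][]~p holds vacuously. ✓
c: successors {a, c, d}; []~p there: a:F, c:T, d:F. ✗
d: successors {c, e, f}; []~p there: c:T, e:T, f:F. ✗
e: successors {a}; []~p there: a:F. ✗
f: successors {b, c}; []~p there: b:T, c:T. ✓
— 3 worlds.

5 and 3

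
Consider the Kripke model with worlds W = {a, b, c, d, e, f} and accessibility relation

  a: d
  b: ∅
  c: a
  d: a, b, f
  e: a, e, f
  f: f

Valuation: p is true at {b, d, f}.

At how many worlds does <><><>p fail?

a: successors {d}; <><>p there: d:T. ✓
b: no successors, so <><><>p fails. ✗
c: successors {a}; <><>p there: a:T. ✓
d: successors {a, b, f}; <><>p there: a:T, b:F, f:T. ✓
e: successors {a, e, f}; <><>p there: a:T, e:T, f:T. ✓
f: successors {f}; <><>p there: f:T. ✓
Satisfying worlds: {a, c, d, e, f}.
So <><><>p fails at the other 1 world.

1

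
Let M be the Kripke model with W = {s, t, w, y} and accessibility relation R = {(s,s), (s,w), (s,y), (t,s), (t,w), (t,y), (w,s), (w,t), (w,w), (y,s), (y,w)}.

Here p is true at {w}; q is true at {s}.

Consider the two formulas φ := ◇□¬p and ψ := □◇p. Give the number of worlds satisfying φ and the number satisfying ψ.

For ◇□¬p:
s: successors {s, w, y}; □¬p there: s:F, w:F, y:F. ✗
t: successors {s, w, y}; □¬p there: s:F, w:F, y:F. ✗
w: successors {s, t, w}; □¬p there: s:F, t:F, w:F. ✗
y: successors {s, w}; □¬p there: s:F, w:F. ✗
— 0 worlds.
For □◇p:
s: successors {s, w, y}; ◇p there: s:T, w:T, y:T. ✓
t: successors {s, w, y}; ◇p there: s:T, w:T, y:T. ✓
w: successors {s, t, w}; ◇p there: s:T, t:T, w:T. ✓
y: successors {s, w}; ◇p there: s:T, w:T. ✓
— 4 worlds.

0 and 4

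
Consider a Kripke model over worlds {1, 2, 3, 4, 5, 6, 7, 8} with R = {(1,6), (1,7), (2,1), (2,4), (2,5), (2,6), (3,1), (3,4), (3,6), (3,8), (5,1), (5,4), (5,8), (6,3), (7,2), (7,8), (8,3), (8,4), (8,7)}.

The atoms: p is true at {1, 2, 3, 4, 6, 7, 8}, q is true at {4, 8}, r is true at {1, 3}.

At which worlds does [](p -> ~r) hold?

{1, 4, 7}

1: successors {6, 7}; p -> ~r there: 6:T, 7:T. ✓
2: successors {1, 4, 5, 6}; p -> ~r there: 1:F, 4:T, 5:T, 6:T. ✗
3: successors {1, 4, 6, 8}; p -> ~r there: 1:F, 4:T, 6:T, 8:T. ✗
4: no successors, so [](p -> ~r) holds vacuously. ✓
5: successors {1, 4, 8}; p -> ~r there: 1:F, 4:T, 8:T. ✗
6: successors {3}; p -> ~r there: 3:F. ✗
7: successors {2, 8}; p -> ~r there: 2:T, 8:T. ✓
8: successors {3, 4, 7}; p -> ~r there: 3:F, 4:T, 7:T. ✗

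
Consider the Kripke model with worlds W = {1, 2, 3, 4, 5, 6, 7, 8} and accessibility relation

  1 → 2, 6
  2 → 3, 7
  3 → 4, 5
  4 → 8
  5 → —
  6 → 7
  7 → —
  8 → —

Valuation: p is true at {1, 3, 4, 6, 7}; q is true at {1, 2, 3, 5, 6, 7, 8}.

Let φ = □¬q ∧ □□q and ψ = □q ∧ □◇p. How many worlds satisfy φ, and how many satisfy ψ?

For □¬q ∧ □□q:
1: □¬q is F, □□q is T. ✗
2: □¬q is F, □□q is F. ✗
3: □¬q is F, □□q is T. ✗
4: □¬q is F, □□q is T. ✗
5: □¬q is T, □□q is T. ✓
6: □¬q is F, □□q is T. ✗
7: □¬q is T, □□q is T. ✓
8: □¬q is T, □□q is T. ✓
— 3 worlds.
For □q ∧ □◇p:
1: □q is T, □◇p is T. ✓
2: □q is T, □◇p is F. ✗
3: □q is F, □◇p is F. ✗
4: □q is T, □◇p is F. ✗
5: □q is T, □◇p is T. ✓
6: □q is T, □◇p is F. ✗
7: □q is T, □◇p is T. ✓
8: □q is T, □◇p is T. ✓
— 4 worlds.

3 and 4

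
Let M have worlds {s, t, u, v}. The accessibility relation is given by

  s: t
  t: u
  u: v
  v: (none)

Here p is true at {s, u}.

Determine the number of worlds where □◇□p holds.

s: successors {t}; ◇□p there: t:F. ✗
t: successors {u}; ◇□p there: u:T. ✓
u: successors {v}; ◇□p there: v:F. ✗
v: no successors, so □◇□p holds vacuously. ✓
Satisfying worlds: {t, v}.

2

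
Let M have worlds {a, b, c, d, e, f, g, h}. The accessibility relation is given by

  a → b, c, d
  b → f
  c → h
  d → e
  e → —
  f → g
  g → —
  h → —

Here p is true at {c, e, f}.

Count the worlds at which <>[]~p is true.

a: successors {b, c, d}; []~p there: b:F, c:T, d:F. ✓
b: successors {f}; []~p there: f:T. ✓
c: successors {h}; []~p there: h:T. ✓
d: successors {e}; []~p there: e:T. ✓
e: no successors, so <>[]~p fails. ✗
f: successors {g}; []~p there: g:T. ✓
g: no successors, so <>[]~p fails. ✗
h: no successors, so <>[]~p fails. ✗
Satisfying worlds: {a, b, c, d, f}.

5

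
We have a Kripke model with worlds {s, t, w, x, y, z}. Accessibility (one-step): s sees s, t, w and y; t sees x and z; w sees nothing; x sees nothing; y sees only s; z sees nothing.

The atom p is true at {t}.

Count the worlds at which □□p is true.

s: successors {s, t, w, y}; □p there: s:F, t:F, w:T, y:F. ✗
t: successors {x, z}; □p there: x:T, z:T. ✓
w: no successors, so □□p holds vacuously. ✓
x: no successors, so □□p holds vacuously. ✓
y: successors {s}; □p there: s:F. ✗
z: no successors, so □□p holds vacuously. ✓
Satisfying worlds: {t, w, x, z}.

4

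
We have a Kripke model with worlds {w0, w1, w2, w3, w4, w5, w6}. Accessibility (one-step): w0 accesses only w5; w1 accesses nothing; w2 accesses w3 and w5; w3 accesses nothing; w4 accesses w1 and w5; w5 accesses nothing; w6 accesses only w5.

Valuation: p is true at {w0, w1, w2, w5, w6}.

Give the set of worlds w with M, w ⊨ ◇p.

{w0, w2, w4, w6}

w0: successors {w5}; p there: w5:T. ✓
w1: no successors, so ◇p fails. ✗
w2: successors {w3, w5}; p there: w3:F, w5:T. ✓
w3: no successors, so ◇p fails. ✗
w4: successors {w1, w5}; p there: w1:T, w5:T. ✓
w5: no successors, so ◇p fails. ✗
w6: successors {w5}; p there: w5:T. ✓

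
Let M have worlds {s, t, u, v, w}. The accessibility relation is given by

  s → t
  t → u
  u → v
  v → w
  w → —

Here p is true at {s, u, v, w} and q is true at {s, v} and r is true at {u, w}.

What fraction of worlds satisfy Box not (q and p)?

4/5

s: successors {t}; not (q and p) there: t:T. ✓
t: successors {u}; not (q and p) there: u:T. ✓
u: successors {v}; not (q and p) there: v:F. ✗
v: successors {w}; not (q and p) there: w:T. ✓
w: no successors, so Box not (q and p) holds vacuously. ✓
That's 4 of 5 worlds, so 4/5.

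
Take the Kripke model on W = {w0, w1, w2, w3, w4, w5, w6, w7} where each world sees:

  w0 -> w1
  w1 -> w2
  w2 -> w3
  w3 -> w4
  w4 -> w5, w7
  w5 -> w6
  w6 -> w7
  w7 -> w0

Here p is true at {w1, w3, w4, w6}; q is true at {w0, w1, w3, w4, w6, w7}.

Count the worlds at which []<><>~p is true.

w0: successors {w1}; <><>~p there: w1:F. ✗
w1: successors {w2}; <><>~p there: w2:F. ✗
w2: successors {w3}; <><>~p there: w3:T. ✓
w3: successors {w4}; <><>~p there: w4:T. ✓
w4: successors {w5, w7}; <><>~p there: w5:T, w7:F. ✗
w5: successors {w6}; <><>~p there: w6:T. ✓
w6: successors {w7}; <><>~p there: w7:F. ✗
w7: successors {w0}; <><>~p there: w0:T. ✓
Satisfying worlds: {w2, w3, w5, w7}.

4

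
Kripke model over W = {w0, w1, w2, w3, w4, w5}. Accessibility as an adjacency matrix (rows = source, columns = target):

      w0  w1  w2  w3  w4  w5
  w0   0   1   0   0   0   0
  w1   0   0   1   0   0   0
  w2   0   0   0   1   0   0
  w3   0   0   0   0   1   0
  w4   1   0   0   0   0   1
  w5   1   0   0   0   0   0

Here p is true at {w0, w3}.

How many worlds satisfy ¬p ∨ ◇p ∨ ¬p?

4

w0: ¬p is F, ◇p ∨ ¬p is F. ✗
w1: ¬p is T, ◇p ∨ ¬p is T. ✓
w2: ¬p is T, ◇p ∨ ¬p is T. ✓
w3: ¬p is F, ◇p ∨ ¬p is F. ✗
w4: ¬p is T, ◇p ∨ ¬p is T. ✓
w5: ¬p is T, ◇p ∨ ¬p is T. ✓
Satisfying worlds: {w1, w2, w4, w5}.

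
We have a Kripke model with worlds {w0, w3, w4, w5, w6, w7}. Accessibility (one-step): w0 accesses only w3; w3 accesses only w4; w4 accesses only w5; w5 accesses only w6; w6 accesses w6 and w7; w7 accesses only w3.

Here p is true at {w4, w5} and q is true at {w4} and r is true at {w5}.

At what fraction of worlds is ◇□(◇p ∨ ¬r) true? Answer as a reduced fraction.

w0: successors {w3}; □(◇p ∨ ¬r) there: w3:T. ✓
w3: successors {w4}; □(◇p ∨ ¬r) there: w4:F. ✗
w4: successors {w5}; □(◇p ∨ ¬r) there: w5:T. ✓
w5: successors {w6}; □(◇p ∨ ¬r) there: w6:T. ✓
w6: successors {w6, w7}; □(◇p ∨ ¬r) there: w6:T, w7:T. ✓
w7: successors {w3}; □(◇p ∨ ¬r) there: w3:T. ✓
That's 5 of 6 worlds, so 5/6.

5/6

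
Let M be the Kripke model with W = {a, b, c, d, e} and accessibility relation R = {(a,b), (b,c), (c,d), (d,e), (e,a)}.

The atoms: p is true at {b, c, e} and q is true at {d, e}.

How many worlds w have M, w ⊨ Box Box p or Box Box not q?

a: Box Box p is T, Box Box not q is T. ✓
b: Box Box p is F, Box Box not q is F. ✗
c: Box Box p is T, Box Box not q is F. ✓
d: Box Box p is F, Box Box not q is T. ✓
e: Box Box p is T, Box Box not q is T. ✓
Satisfying worlds: {a, c, d, e}.

4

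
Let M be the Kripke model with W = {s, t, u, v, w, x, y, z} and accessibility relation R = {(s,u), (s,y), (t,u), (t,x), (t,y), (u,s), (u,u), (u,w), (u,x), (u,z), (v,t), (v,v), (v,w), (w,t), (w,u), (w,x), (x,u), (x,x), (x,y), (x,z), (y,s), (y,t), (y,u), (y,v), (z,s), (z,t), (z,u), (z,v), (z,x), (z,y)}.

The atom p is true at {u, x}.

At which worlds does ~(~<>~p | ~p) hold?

{u, x}

s: ~<>~p | ~p is T. ✗
t: ~<>~p | ~p is T. ✗
u: ~<>~p | ~p is F. ✓
v: ~<>~p | ~p is T. ✗
w: ~<>~p | ~p is T. ✗
x: ~<>~p | ~p is F. ✓
y: ~<>~p | ~p is T. ✗
z: ~<>~p | ~p is T. ✗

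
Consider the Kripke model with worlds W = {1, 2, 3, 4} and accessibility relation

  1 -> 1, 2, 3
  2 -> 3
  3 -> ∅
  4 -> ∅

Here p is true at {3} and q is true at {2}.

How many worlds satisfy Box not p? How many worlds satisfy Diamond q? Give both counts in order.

2 and 1

For Box not p:
1: successors {1, 2, 3}; not p there: 1:T, 2:T, 3:F. ✗
2: successors {3}; not p there: 3:F. ✗
3: no successors, so Box not p holds vacuously. ✓
4: no successors, so Box not p holds vacuously. ✓
— 2 worlds.
For Diamond q:
1: successors {1, 2, 3}; q there: 1:F, 2:T, 3:F. ✓
2: successors {3}; q there: 3:F. ✗
3: no successors, so Diamond q fails. ✗
4: no successors, so Diamond q fails. ✗
— 1 world.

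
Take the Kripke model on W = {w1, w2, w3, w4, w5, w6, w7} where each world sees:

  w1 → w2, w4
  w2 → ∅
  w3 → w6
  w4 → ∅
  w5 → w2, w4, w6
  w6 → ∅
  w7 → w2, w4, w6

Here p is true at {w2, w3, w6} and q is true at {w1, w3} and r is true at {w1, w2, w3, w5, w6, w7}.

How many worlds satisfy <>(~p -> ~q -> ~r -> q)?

w1: successors {w2, w4}; ~p -> ~q -> ~r -> q there: w2:T, w4:F. ✓
w2: no successors, so <>(~p -> ~q -> ~r -> q) fails. ✗
w3: successors {w6}; ~p -> ~q -> ~r -> q there: w6:T. ✓
w4: no successors, so <>(~p -> ~q -> ~r -> q) fails. ✗
w5: successors {w2, w4, w6}; ~p -> ~q -> ~r -> q there: w2:T, w4:F, w6:T. ✓
w6: no successors, so <>(~p -> ~q -> ~r -> q) fails. ✗
w7: successors {w2, w4, w6}; ~p -> ~q -> ~r -> q there: w2:T, w4:F, w6:T. ✓
Satisfying worlds: {w1, w3, w5, w7}.

4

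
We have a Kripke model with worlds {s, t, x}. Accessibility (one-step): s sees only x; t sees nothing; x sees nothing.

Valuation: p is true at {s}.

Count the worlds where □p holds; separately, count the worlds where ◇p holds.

2 and 0

For □p:
s: successors {x}; p there: x:F. ✗
t: no successors, so □p holds vacuously. ✓
x: no successors, so □p holds vacuously. ✓
— 2 worlds.
For ◇p:
s: successors {x}; p there: x:F. ✗
t: no successors, so ◇p fails. ✗
x: no successors, so ◇p fails. ✗
— 0 worlds.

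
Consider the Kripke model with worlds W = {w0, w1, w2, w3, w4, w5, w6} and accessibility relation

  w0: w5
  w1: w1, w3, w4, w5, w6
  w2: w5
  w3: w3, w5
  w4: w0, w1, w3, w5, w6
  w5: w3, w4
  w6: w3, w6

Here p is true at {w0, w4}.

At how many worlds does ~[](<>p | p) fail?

w0: [](<>p | p) is T. ✗
w1: [](<>p | p) is F. ✓
w2: [](<>p | p) is T. ✗
w3: [](<>p | p) is F. ✓
w4: [](<>p | p) is F. ✓
w5: [](<>p | p) is F. ✓
w6: [](<>p | p) is F. ✓
Satisfying worlds: {w1, w3, w4, w5, w6}.
So ~[](<>p | p) fails at the other 2 worlds.

2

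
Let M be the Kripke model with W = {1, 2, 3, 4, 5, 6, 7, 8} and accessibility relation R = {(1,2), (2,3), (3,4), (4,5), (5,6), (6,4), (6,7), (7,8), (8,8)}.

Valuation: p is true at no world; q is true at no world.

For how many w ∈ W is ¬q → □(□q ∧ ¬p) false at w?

8

1: ¬q is T, □(□q ∧ ¬p) is F. ✗
2: ¬q is T, □(□q ∧ ¬p) is F. ✗
3: ¬q is T, □(□q ∧ ¬p) is F. ✗
4: ¬q is T, □(□q ∧ ¬p) is F. ✗
5: ¬q is T, □(□q ∧ ¬p) is F. ✗
6: ¬q is T, □(□q ∧ ¬p) is F. ✗
7: ¬q is T, □(□q ∧ ¬p) is F. ✗
8: ¬q is T, □(□q ∧ ¬p) is F. ✗
Satisfying worlds: ∅.
So ¬q → □(□q ∧ ¬p) fails at the other 8 worlds.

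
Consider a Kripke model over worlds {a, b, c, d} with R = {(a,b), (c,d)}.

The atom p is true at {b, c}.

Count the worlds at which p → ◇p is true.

a: p is F, ◇p is T. ✓
b: p is T, ◇p is F. ✗
c: p is T, ◇p is F. ✗
d: p is F, ◇p is F. ✓
Satisfying worlds: {a, d}.

2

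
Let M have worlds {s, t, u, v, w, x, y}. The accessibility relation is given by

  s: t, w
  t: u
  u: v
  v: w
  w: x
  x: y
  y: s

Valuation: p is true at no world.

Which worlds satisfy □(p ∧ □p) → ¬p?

s: □(p ∧ □p) is F, ¬p is T. ✓
t: □(p ∧ □p) is F, ¬p is T. ✓
u: □(p ∧ □p) is F, ¬p is T. ✓
v: □(p ∧ □p) is F, ¬p is T. ✓
w: □(p ∧ □p) is F, ¬p is T. ✓
x: □(p ∧ □p) is F, ¬p is T. ✓
y: □(p ∧ □p) is F, ¬p is T. ✓

{s, t, u, v, w, x, y}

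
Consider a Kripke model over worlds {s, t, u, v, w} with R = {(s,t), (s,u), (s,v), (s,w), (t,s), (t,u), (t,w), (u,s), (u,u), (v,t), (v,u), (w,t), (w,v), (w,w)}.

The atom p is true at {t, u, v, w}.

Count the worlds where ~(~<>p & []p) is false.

0

s: ~<>p & []p is F. ✓
t: ~<>p & []p is F. ✓
u: ~<>p & []p is F. ✓
v: ~<>p & []p is F. ✓
w: ~<>p & []p is F. ✓
Satisfying worlds: {s, t, u, v, w}.
So ~(~<>p & []p) fails at the other 0 worlds.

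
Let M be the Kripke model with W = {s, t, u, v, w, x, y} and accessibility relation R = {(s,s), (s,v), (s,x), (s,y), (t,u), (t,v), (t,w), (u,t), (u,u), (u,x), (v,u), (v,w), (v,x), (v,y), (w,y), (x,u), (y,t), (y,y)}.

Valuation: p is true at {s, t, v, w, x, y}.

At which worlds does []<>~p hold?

s: successors {s, v, x, y}; <>~p there: s:F, v:T, x:T, y:F. ✗
t: successors {u, v, w}; <>~p there: u:T, v:T, w:F. ✗
u: successors {t, u, x}; <>~p there: t:T, u:T, x:T. ✓
v: successors {u, w, x, y}; <>~p there: u:T, w:F, x:T, y:F. ✗
w: successors {y}; <>~p there: y:F. ✗
x: successors {u}; <>~p there: u:T. ✓
y: successors {t, y}; <>~p there: t:T, y:F. ✗

{u, x}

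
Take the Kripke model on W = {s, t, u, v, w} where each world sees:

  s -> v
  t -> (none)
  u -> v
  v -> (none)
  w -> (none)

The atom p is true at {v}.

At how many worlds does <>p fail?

s: successors {v}; p there: v:T. ✓
t: no successors, so <>p fails. ✗
u: successors {v}; p there: v:T. ✓
v: no successors, so <>p fails. ✗
w: no successors, so <>p fails. ✗
Satisfying worlds: {s, u}.
So <>p fails at the other 3 worlds.

3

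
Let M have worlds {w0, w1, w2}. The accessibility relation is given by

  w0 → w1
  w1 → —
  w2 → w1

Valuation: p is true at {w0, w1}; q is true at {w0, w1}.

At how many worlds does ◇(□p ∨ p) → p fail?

1

w0: ◇(□p ∨ p) is T, p is T. ✓
w1: ◇(□p ∨ p) is F, p is T. ✓
w2: ◇(□p ∨ p) is T, p is F. ✗
Satisfying worlds: {w0, w1}.
So ◇(□p ∨ p) → p fails at the other 1 world.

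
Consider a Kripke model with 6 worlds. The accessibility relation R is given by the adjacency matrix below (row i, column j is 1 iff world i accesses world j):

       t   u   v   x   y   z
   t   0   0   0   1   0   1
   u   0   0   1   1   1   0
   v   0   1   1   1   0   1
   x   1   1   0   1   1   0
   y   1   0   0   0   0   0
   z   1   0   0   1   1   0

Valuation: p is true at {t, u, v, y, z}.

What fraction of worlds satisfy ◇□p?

t: successors {x, z}; □p there: x:F, z:F. ✗
u: successors {v, x, y}; □p there: v:F, x:F, y:T. ✓
v: successors {u, v, x, z}; □p there: u:F, v:F, x:F, z:F. ✗
x: successors {t, u, x, y}; □p there: t:F, u:F, x:F, y:T. ✓
y: successors {t}; □p there: t:F. ✗
z: successors {t, x, y}; □p there: t:F, x:F, y:T. ✓
That's 3 of 6 worlds, so 3/6 = 1/2.

1/2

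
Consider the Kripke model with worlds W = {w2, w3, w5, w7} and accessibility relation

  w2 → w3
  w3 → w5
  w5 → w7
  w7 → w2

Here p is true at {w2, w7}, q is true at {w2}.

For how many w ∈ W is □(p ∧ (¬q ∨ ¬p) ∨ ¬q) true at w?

w2: successors {w3}; p ∧ (¬q ∨ ¬p) ∨ ¬q there: w3:T. ✓
w3: successors {w5}; p ∧ (¬q ∨ ¬p) ∨ ¬q there: w5:T. ✓
w5: successors {w7}; p ∧ (¬q ∨ ¬p) ∨ ¬q there: w7:T. ✓
w7: successors {w2}; p ∧ (¬q ∨ ¬p) ∨ ¬q there: w2:F. ✗
Satisfying worlds: {w2, w3, w5}.

3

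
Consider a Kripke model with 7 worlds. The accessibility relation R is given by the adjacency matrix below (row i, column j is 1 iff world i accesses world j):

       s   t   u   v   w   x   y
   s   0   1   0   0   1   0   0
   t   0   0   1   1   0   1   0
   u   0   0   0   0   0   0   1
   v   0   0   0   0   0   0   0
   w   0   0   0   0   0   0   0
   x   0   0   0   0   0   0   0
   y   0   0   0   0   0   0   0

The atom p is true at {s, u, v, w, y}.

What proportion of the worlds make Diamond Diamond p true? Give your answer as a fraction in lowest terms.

s: successors {t, w}; Diamond p there: t:T, w:F. ✓
t: successors {u, v, x}; Diamond p there: u:T, v:F, x:F. ✓
u: successors {y}; Diamond p there: y:F. ✗
v: no successors, so Diamond Diamond p fails. ✗
w: no successors, so Diamond Diamond p fails. ✗
x: no successors, so Diamond Diamond p fails. ✗
y: no successors, so Diamond Diamond p fails. ✗
That's 2 of 7 worlds, so 2/7.

2/7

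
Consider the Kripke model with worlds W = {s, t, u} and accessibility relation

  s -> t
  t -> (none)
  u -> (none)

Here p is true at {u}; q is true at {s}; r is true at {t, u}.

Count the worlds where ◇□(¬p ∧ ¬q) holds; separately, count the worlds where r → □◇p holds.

For ◇□(¬p ∧ ¬q):
s: successors {t}; □(¬p ∧ ¬q) there: t:T. ✓
t: no successors, so ◇□(¬p ∧ ¬q) fails. ✗
u: no successors, so ◇□(¬p ∧ ¬q) fails. ✗
— 1 world.
For r → □◇p:
s: r is F, □◇p is F. ✓
t: r is T, □◇p is T. ✓
u: r is T, □◇p is T. ✓
— 3 worlds.

1 and 3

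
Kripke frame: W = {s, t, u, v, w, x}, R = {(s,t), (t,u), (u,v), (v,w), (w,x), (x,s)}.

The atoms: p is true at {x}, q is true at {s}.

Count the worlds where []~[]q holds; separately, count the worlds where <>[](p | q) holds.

For []~[]q:
s: successors {t}; ~[]q there: t:T. ✓
t: successors {u}; ~[]q there: u:T. ✓
u: successors {v}; ~[]q there: v:T. ✓
v: successors {w}; ~[]q there: w:T. ✓
w: successors {x}; ~[]q there: x:F. ✗
x: successors {s}; ~[]q there: s:T. ✓
— 5 worlds.
For <>[](p | q):
s: successors {t}; [](p | q) there: t:F. ✗
t: successors {u}; [](p | q) there: u:F. ✗
u: successors {v}; [](p | q) there: v:F. ✗
v: successors {w}; [](p | q) there: w:T. ✓
w: successors {x}; [](p | q) there: x:T. ✓
x: successors {s}; [](p | q) there: s:F. ✗
— 2 worlds.

5 and 2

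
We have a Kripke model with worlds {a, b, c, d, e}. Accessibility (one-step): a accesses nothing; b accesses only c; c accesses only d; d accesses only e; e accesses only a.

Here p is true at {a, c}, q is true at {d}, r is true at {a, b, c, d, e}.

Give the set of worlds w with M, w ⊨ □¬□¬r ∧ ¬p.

a: □¬□¬r is T, ¬p is F. ✗
b: □¬□¬r is T, ¬p is T. ✓
c: □¬□¬r is T, ¬p is F. ✗
d: □¬□¬r is T, ¬p is T. ✓
e: □¬□¬r is F, ¬p is T. ✗

{b, d}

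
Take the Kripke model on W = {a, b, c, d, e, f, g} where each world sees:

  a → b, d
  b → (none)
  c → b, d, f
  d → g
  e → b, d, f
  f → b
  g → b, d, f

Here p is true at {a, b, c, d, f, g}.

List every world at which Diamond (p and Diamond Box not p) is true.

a: successors {b, d}; p and Diamond Box not p there: b:F, d:F. ✗
b: no successors, so Diamond (p and Diamond Box not p) fails. ✗
c: successors {b, d, f}; p and Diamond Box not p there: b:F, d:F, f:T. ✓
d: successors {g}; p and Diamond Box not p there: g:T. ✓
e: successors {b, d, f}; p and Diamond Box not p there: b:F, d:F, f:T. ✓
f: successors {b}; p and Diamond Box not p there: b:F. ✗
g: successors {b, d, f}; p and Diamond Box not p there: b:F, d:F, f:T. ✓

{c, d, e, g}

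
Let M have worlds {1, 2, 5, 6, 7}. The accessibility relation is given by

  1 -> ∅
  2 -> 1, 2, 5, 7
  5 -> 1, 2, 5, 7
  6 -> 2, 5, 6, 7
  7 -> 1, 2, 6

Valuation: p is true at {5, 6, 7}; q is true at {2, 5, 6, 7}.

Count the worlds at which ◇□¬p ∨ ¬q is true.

4

1: ◇□¬p is F, ¬q is T. ✓
2: ◇□¬p is T, ¬q is F. ✓
5: ◇□¬p is T, ¬q is F. ✓
6: ◇□¬p is F, ¬q is F. ✗
7: ◇□¬p is T, ¬q is F. ✓
Satisfying worlds: {1, 2, 5, 7}.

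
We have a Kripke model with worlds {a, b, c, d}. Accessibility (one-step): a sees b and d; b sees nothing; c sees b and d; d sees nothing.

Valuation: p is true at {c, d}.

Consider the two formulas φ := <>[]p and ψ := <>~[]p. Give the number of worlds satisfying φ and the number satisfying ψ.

For <>[]p:
a: successors {b, d}; []p there: b:T, d:T. ✓
b: no successors, so <>[]p fails. ✗
c: successors {b, d}; []p there: b:T, d:T. ✓
d: no successors, so <>[]p fails. ✗
— 2 worlds.
For <>~[]p:
a: successors {b, d}; ~[]p there: b:F, d:F. ✗
b: no successors, so <>~[]p fails. ✗
c: successors {b, d}; ~[]p there: b:F, d:F. ✗
d: no successors, so <>~[]p fails. ✗
— 0 worlds.

2 and 0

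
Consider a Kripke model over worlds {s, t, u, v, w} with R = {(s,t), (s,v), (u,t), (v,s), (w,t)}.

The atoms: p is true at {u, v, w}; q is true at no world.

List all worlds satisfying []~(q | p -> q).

s: successors {t, v}; ~(q | p -> q) there: t:F, v:T. ✗
t: no successors, so []~(q | p -> q) holds vacuously. ✓
u: successors {t}; ~(q | p -> q) there: t:F. ✗
v: successors {s}; ~(q | p -> q) there: s:F. ✗
w: successors {t}; ~(q | p -> q) there: t:F. ✗

{t}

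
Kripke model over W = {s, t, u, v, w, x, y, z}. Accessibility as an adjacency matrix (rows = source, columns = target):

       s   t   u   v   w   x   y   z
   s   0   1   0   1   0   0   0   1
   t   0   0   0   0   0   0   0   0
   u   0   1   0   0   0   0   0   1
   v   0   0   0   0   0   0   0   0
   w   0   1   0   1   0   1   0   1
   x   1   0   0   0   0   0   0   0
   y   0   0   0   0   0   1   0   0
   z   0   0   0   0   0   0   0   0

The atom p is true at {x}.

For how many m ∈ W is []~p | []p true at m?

7

s: []~p is T, []p is F. ✓
t: []~p is T, []p is T. ✓
u: []~p is T, []p is F. ✓
v: []~p is T, []p is T. ✓
w: []~p is F, []p is F. ✗
x: []~p is T, []p is F. ✓
y: []~p is F, []p is T. ✓
z: []~p is T, []p is T. ✓
Satisfying worlds: {s, t, u, v, x, y, z}.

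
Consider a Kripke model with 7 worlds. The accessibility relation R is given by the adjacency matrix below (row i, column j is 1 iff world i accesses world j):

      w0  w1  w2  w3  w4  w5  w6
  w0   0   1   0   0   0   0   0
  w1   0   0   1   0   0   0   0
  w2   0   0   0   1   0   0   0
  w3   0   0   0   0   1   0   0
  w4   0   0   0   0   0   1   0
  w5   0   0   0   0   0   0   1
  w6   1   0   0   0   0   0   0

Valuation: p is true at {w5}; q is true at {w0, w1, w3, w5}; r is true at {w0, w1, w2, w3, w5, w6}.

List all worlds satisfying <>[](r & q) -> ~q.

w0: <>[](r & q) is F, ~q is F. ✓
w1: <>[](r & q) is T, ~q is F. ✗
w2: <>[](r & q) is F, ~q is T. ✓
w3: <>[](r & q) is T, ~q is F. ✗
w4: <>[](r & q) is F, ~q is T. ✓
w5: <>[](r & q) is T, ~q is F. ✗
w6: <>[](r & q) is T, ~q is T. ✓

{w0, w2, w4, w6}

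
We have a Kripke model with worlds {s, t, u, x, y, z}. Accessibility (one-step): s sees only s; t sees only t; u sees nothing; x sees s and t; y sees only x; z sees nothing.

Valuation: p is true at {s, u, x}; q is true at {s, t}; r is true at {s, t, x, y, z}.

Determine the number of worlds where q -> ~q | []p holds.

s: q is T, ~q | []p is T. ✓
t: q is T, ~q | []p is F. ✗
u: q is F, ~q | []p is T. ✓
x: q is F, ~q | []p is T. ✓
y: q is F, ~q | []p is T. ✓
z: q is F, ~q | []p is T. ✓
Satisfying worlds: {s, u, x, y, z}.

5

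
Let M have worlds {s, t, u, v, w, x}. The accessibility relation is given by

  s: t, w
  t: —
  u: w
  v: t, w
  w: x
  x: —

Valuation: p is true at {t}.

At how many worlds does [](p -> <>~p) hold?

s: successors {t, w}; p -> <>~p there: t:F, w:T. ✗
t: no successors, so [](p -> <>~p) holds vacuously. ✓
u: successors {w}; p -> <>~p there: w:T. ✓
v: successors {t, w}; p -> <>~p there: t:F, w:T. ✗
w: successors {x}; p -> <>~p there: x:T. ✓
x: no successors, so [](p -> <>~p) holds vacuously. ✓
Satisfying worlds: {t, u, w, x}.

4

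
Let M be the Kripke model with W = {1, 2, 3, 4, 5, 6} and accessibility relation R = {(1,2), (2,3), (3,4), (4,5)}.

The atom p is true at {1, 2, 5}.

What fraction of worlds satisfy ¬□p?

1/3

1: □p is T. ✗
2: □p is F. ✓
3: □p is F. ✓
4: □p is T. ✗
5: □p is T. ✗
6: □p is T. ✗
That's 2 of 6 worlds, so 2/6 = 1/3.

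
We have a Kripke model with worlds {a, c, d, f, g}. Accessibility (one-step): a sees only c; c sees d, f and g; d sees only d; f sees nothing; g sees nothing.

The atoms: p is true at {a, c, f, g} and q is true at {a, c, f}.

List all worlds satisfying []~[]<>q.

a: successors {c}; ~[]<>q there: c:T. ✓
c: successors {d, f, g}; ~[]<>q there: d:T, f:F, g:F. ✗
d: successors {d}; ~[]<>q there: d:T. ✓
f: no successors, so []~[]<>q holds vacuously. ✓
g: no successors, so []~[]<>q holds vacuously. ✓

{a, d, f, g}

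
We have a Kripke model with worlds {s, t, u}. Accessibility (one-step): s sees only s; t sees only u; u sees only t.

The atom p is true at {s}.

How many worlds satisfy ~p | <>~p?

2

s: ~p is F, <>~p is F. ✗
t: ~p is T, <>~p is T. ✓
u: ~p is T, <>~p is T. ✓
Satisfying worlds: {t, u}.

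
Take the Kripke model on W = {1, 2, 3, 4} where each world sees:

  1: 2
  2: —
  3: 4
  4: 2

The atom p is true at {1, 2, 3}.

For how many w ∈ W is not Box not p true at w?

1: Box not p is F. ✓
2: Box not p is T. ✗
3: Box not p is T. ✗
4: Box not p is F. ✓
Satisfying worlds: {1, 4}.

2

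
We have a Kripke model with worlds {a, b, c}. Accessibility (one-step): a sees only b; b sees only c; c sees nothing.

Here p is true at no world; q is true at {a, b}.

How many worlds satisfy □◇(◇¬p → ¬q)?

a: successors {b}; ◇(◇¬p → ¬q) there: b:T. ✓
b: successors {c}; ◇(◇¬p → ¬q) there: c:F. ✗
c: no successors, so □◇(◇¬p → ¬q) holds vacuously. ✓
Satisfying worlds: {a, c}.

2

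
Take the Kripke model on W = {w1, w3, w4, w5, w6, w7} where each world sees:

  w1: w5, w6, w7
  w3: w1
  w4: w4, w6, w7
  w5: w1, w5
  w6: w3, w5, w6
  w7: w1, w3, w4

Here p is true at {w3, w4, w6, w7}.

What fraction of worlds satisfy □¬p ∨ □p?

1/2

w1: □¬p is F, □p is F. ✗
w3: □¬p is T, □p is F. ✓
w4: □¬p is F, □p is T. ✓
w5: □¬p is T, □p is F. ✓
w6: □¬p is F, □p is F. ✗
w7: □¬p is F, □p is F. ✗
That's 3 of 6 worlds, so 3/6 = 1/2.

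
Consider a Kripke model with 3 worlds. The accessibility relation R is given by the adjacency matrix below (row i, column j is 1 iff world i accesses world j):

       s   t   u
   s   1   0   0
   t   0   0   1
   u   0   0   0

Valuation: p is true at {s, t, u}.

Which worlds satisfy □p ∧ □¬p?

{u}

s: □p is T, □¬p is F. ✗
t: □p is T, □¬p is F. ✗
u: □p is T, □¬p is T. ✓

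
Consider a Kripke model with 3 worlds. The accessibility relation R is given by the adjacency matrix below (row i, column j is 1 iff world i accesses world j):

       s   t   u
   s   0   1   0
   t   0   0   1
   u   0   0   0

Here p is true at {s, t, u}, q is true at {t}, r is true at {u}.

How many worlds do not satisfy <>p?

1

s: successors {t}; p there: t:T. ✓
t: successors {u}; p there: u:T. ✓
u: no successors, so <>p fails. ✗
Satisfying worlds: {s, t}.
So <>p fails at the other 1 world.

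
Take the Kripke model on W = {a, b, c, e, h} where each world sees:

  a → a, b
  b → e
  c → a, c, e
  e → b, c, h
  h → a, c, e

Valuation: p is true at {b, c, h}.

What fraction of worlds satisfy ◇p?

a: successors {a, b}; p there: a:F, b:T. ✓
b: successors {e}; p there: e:F. ✗
c: successors {a, c, e}; p there: a:F, c:T, e:F. ✓
e: successors {b, c, h}; p there: b:T, c:T, h:T. ✓
h: successors {a, c, e}; p there: a:F, c:T, e:F. ✓
That's 4 of 5 worlds, so 4/5.

4/5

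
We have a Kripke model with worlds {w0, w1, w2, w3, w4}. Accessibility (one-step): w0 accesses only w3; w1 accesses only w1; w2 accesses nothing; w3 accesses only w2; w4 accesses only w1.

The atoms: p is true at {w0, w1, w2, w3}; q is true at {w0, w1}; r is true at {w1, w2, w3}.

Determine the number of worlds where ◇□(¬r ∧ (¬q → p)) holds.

w0: successors {w3}; □(¬r ∧ (¬q → p)) there: w3:F. ✗
w1: successors {w1}; □(¬r ∧ (¬q → p)) there: w1:F. ✗
w2: no successors, so ◇□(¬r ∧ (¬q → p)) fails. ✗
w3: successors {w2}; □(¬r ∧ (¬q → p)) there: w2:T. ✓
w4: successors {w1}; □(¬r ∧ (¬q → p)) there: w1:F. ✗
Satisfying worlds: {w3}.

1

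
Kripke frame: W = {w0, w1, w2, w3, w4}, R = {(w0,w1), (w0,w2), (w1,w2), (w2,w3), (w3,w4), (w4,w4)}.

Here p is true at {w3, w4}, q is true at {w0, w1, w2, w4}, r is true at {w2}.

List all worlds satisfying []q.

w0: successors {w1, w2}; q there: w1:T, w2:T. ✓
w1: successors {w2}; q there: w2:T. ✓
w2: successors {w3}; q there: w3:F. ✗
w3: successors {w4}; q there: w4:T. ✓
w4: successors {w4}; q there: w4:T. ✓

{w0, w1, w3, w4}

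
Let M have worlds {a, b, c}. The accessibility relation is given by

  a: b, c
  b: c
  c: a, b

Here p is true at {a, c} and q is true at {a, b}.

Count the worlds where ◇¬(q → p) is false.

1

a: successors {b, c}; ¬(q → p) there: b:T, c:F. ✓
b: successors {c}; ¬(q → p) there: c:F. ✗
c: successors {a, b}; ¬(q → p) there: a:F, b:T. ✓
Satisfying worlds: {a, c}.
So ◇¬(q → p) fails at the other 1 world.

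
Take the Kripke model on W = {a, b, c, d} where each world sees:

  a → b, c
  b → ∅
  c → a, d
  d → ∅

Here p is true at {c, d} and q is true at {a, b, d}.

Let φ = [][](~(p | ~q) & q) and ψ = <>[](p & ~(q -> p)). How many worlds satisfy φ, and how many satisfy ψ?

For [][](~(p | ~q) & q):
a: successors {b, c}; [](~(p | ~q) & q) there: b:T, c:F. ✗
b: no successors, so [][](~(p | ~q) & q) holds vacuously. ✓
c: successors {a, d}; [](~(p | ~q) & q) there: a:F, d:T. ✗
d: no successors, so [][](~(p | ~q) & q) holds vacuously. ✓
— 2 worlds.
For <>[](p & ~(q -> p)):
a: successors {b, c}; [](p & ~(q -> p)) there: b:T, c:F. ✓
b: no successors, so <>[](p & ~(q -> p)) fails. ✗
c: successors {a, d}; [](p & ~(q -> p)) there: a:F, d:T. ✓
d: no successors, so <>[](p & ~(q -> p)) fails. ✗
— 2 worlds.

2 and 2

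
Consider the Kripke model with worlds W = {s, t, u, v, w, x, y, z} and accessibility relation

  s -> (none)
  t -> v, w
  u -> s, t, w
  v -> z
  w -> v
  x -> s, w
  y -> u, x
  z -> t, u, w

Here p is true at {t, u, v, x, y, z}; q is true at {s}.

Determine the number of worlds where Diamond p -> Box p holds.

5

s: Diamond p is F, Box p is T. ✓
t: Diamond p is T, Box p is F. ✗
u: Diamond p is T, Box p is F. ✗
v: Diamond p is T, Box p is T. ✓
w: Diamond p is T, Box p is T. ✓
x: Diamond p is F, Box p is F. ✓
y: Diamond p is T, Box p is T. ✓
z: Diamond p is T, Box p is F. ✗
Satisfying worlds: {s, v, w, x, y}.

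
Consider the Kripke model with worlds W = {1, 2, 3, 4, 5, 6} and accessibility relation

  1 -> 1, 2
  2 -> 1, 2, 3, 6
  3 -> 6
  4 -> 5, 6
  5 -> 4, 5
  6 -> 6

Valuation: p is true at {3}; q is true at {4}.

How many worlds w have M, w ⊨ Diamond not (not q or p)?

1

1: successors {1, 2}; not (not q or p) there: 1:F, 2:F. ✗
2: successors {1, 2, 3, 6}; not (not q or p) there: 1:F, 2:F, 3:F, 6:F. ✗
3: successors {6}; not (not q or p) there: 6:F. ✗
4: successors {5, 6}; not (not q or p) there: 5:F, 6:F. ✗
5: successors {4, 5}; not (not q or p) there: 4:T, 5:F. ✓
6: successors {6}; not (not q or p) there: 6:F. ✗
Satisfying worlds: {5}.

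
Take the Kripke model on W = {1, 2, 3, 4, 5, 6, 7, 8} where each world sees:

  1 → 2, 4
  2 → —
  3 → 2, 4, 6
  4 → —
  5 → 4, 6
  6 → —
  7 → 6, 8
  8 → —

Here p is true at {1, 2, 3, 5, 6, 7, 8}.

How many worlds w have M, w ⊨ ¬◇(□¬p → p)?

1: ◇(□¬p → p) is T. ✗
2: ◇(□¬p → p) is F. ✓
3: ◇(□¬p → p) is T. ✗
4: ◇(□¬p → p) is F. ✓
5: ◇(□¬p → p) is T. ✗
6: ◇(□¬p → p) is F. ✓
7: ◇(□¬p → p) is T. ✗
8: ◇(□¬p → p) is F. ✓
Satisfying worlds: {2, 4, 6, 8}.

4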